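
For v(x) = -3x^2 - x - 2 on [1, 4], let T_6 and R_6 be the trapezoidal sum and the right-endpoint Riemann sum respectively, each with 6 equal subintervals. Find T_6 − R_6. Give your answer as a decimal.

12

T_6 = -76.875.
R_6 = -88.875.
T_6 − R_6 = 12.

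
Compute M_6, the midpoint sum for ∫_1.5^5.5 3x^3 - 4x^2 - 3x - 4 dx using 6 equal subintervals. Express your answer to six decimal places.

Δx = (5.5 − 1.5)/6 = 2/3.
Midpoints: 11/6, 2.5, 19/6, 23/6, 4.5, 31/6.
f(11/6) = -107/24, f(2.5) = 10.375, f(19/6) = 2999/72, f(23/6) = 2273/24, f(4.5) = 174.875, f(31/6) = 20699/72.
Sum = Δx · [f(11/6) + f(2.5) + f(19/6) + ...].
Sum ≈ 403.092593.

403.092593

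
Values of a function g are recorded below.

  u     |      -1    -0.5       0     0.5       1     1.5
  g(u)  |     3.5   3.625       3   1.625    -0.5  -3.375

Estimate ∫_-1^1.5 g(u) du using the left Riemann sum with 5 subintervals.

5.625

Δu = 0.5.
Sum = 0.5·[3.5 + 3.625 + 3 + 1.625 + (-0.5)] = 5.625.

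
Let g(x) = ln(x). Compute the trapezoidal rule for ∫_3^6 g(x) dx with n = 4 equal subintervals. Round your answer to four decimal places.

Δx = (6 − 3)/4 = 0.75.
g(3) ≈ 1.0986, g(3.75) ≈ 1.3218, g(4.5) ≈ 1.5041, g(5.25) ≈ 1.6582, g(6) ≈ 1.7918.
T_4 = (Δx/2)·[g(x_0) + 2g(x_1) + 2g(x_2) + 2g(x_3) + g(x_4)].
Sum ≈ 4.4469.

4.4469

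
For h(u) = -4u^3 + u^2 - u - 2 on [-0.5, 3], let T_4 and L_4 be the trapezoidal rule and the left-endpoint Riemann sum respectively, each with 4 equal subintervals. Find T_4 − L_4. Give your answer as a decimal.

-45.171875

T_4 = -89.5234375.
L_4 = -44.3515625.
T_4 − L_4 = -45.171875.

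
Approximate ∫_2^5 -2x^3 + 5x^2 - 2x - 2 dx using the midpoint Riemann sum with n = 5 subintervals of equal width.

Δx = (5 − 2)/5 = 0.6.
Midpoints: 2.3, 2.9, 3.5, 4.1, 4.7.
f(2.3) = -4.484, f(2.9) = -14.528, f(3.5) = -33.5, f(4.1) = -63.992, f(4.7) = -108.596.
Sum = Δx · [f(2.3) + f(2.9) + f(3.5) + f(4.1) + f(4.7)].
Sum = -135.06.

-135.06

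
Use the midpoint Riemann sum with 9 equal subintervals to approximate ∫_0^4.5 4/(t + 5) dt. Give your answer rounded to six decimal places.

Δt = (4.5 − 0)/9 = 0.5.
Midpoints: 0.25, 0.75, 1.25, 1.75, 2.25, 2.75, 3.25, 3.75, 4.25.
f(0.25) = 16/21, f(0.75) = 16/23, f(1.25) = 0.64, f(1.75) = 16/27, f(2.25) = 16/29, f(2.75) = 16/31, f(3.25) = 16/33, f(3.75) = 16/35, f(4.25) = 16/37.
Sum = Δt · [f(0.25) + f(0.75) + f(1.25) + ...].
Sum ≈ 2.566213.

2.566213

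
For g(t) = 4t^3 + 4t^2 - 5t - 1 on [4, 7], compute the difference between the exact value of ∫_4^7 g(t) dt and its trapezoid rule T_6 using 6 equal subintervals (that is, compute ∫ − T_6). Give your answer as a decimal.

Exact integral: ∫_4^7 g(t) dt = 2431.5.
T_6 = 2440.25.
Error = 2431.5 − 2440.25 = -8.75.

-8.75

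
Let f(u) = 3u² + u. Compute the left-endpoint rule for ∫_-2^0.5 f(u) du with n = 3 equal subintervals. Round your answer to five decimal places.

Δu = (0.5 − (-2))/3 = 5/6.
Left endpoints: -2, -7/6, -1/3.
f(-2) = 10, f(-7/6) = 35/12, f(-1/3) = 0.
Sum = Δu · [f(-2) + f(-7/6) + f(-1/3)].
Sum ≈ 10.76389.

10.76389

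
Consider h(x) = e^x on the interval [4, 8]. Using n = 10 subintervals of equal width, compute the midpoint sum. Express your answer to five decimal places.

2906.94143

Δx = (8 − 4)/10 = 0.4.
Midpoints: 4.2, 4.6, 5, 5.4, 5.8, 6.2, 6.6, 7, 7.4, 7.8.
h(4.2) ≈ 66.68633, h(4.6) ≈ 99.48432, h(5) ≈ 148.41316, h(5.4) ≈ 221.40642, h(5.8) ≈ 330.29956, h(6.2) ≈ 492.74904, h(6.6) ≈ 735.09519, h(7) ≈ 1096.63316, h(7.4) ≈ 1635.98443, h(7.8) ≈ 2440.60198.
Sum = Δx · [h(4.2) + h(4.6) + h(5) + ...].
Sum ≈ 2906.94143.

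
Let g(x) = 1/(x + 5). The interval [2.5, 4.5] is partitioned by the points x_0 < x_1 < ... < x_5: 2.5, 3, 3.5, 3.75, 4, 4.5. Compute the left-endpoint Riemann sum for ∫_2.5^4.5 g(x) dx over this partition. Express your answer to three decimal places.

Subinterval widths: 0.5, 0.5, 0.25, 0.25, 0.5.
Left endpoints: 2.5, 3, 3.5, 3.75, 4.
g(2.5) = 2/15, g(3) = 0.125, g(3.5) = 2/17, g(3.75) = 4/35, g(4) = 1/9.
Sum = Σ Δx_i · g(x_i).
Sum ≈ 0.243.

0.243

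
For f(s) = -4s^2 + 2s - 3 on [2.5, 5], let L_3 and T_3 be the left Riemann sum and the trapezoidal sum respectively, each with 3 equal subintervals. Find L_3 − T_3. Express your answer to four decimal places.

L_3 ≈ -106.574074.
T_3 ≈ -135.740741.
L_3 − T_3 ≈ 29.1667.

29.1667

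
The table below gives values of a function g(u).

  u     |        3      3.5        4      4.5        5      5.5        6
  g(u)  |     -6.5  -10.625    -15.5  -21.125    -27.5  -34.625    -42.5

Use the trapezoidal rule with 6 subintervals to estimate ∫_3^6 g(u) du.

Δu = 0.5.
T_6 = (0.5/2)·[(-6.5) + 2·(-10.625) + 2·(-15.5) + 2·(-21.125) + 2·(-27.5) + 2·(-34.625) + (-42.5)] = -66.9375.

-66.9375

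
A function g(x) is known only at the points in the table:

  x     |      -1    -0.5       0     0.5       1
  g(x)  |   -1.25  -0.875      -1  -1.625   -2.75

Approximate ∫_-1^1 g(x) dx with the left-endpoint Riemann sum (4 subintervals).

Δx = 0.5.
Sum = 0.5·[(-1.25) + (-0.875) + (-1) + (-1.625)] = -2.375.

-2.375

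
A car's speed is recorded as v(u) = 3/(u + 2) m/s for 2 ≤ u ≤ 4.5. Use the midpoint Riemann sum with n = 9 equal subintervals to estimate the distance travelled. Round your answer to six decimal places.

Δu = (4.5 − 2)/9 = 5/18.
Midpoints: 77/36, 29/12, 97/36, 107/36, 3.25, 127/36, 137/36, 49/12, 157/36.
v(77/36) = 108/149, v(29/12) = 36/53, v(97/36) = 108/169, v(107/36) = 108/179, v(3.25) = 4/7, v(127/36) = 108/199, v(137/36) = 108/209, v(49/12) = 36/73, v(157/36) = 108/229.
Sum = Δu · [v(77/36) + v(29/12) + v(97/36) + ...].
Sum ≈ 1.456149.

1.456149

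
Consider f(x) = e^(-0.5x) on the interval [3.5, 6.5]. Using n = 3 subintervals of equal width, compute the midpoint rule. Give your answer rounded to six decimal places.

Δx = (6.5 − 3.5)/3 = 1.
Midpoints: 4, 5, 6.
f(4) ≈ 0.135335, f(5) ≈ 0.082085, f(6) ≈ 0.049787.
Sum = Δx · [f(4) + f(5) + f(6)].
Sum ≈ 0.267207.

0.267207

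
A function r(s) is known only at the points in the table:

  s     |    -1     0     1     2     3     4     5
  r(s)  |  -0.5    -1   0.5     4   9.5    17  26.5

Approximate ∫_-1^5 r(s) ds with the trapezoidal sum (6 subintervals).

43

Δs = 1.
T_6 = (1/2)·[(-0.5) + 2·(-1) + 2·0.5 + 2·4 + 2·9.5 + 2·17 + 26.5] = 43.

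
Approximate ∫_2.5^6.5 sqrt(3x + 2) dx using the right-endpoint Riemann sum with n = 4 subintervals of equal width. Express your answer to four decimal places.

16.4105

Δx = (6.5 − 2.5)/4 = 1.
Right endpoints: 3.5, 4.5, 5.5, 6.5.
f(3.5) ≈ 3.5355, f(4.5) ≈ 3.9370, f(5.5) ≈ 4.3012, f(6.5) ≈ 4.6368.
Sum = Δx · [f(3.5) + f(4.5) + f(5.5) + f(6.5)].
Sum ≈ 16.4105.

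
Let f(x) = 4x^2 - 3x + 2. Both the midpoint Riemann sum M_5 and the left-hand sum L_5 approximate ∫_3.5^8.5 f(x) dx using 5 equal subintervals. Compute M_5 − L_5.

107.5

M_5 = 680.
L_5 = 572.5.
M_5 − L_5 = 107.5.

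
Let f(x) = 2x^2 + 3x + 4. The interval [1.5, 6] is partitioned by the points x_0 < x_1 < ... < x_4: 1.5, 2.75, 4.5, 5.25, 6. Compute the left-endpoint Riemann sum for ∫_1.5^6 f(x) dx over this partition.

Subinterval widths: 1.25, 1.75, 0.75, 0.75.
Left endpoints: 1.5, 2.75, 4.5, 5.25.
f(1.5) = 13, f(2.75) = 27.375, f(4.5) = 58, f(5.25) = 74.875.
Sum = Σ Δx_i · f(x_i).
Sum = 163.8125.

163.8125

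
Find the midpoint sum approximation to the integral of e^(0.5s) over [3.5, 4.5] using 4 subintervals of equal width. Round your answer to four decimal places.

Δs = (4.5 − 3.5)/4 = 0.25.
Midpoints: 3.625, 3.875, 4.125, 4.375.
f(3.625) ≈ 6.1257, f(3.875) ≈ 6.9414, f(4.125) ≈ 7.8656, f(4.375) ≈ 8.9129.
Sum = Δs · [f(3.625) + f(3.875) + f(4.125) + f(4.375)].
Sum ≈ 7.4614.

7.4614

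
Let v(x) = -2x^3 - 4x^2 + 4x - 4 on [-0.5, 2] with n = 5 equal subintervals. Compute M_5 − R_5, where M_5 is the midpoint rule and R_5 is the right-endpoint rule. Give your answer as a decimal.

M_5 = -20.859375.
R_5 = -27.5.
M_5 − R_5 = 6.640625.

6.640625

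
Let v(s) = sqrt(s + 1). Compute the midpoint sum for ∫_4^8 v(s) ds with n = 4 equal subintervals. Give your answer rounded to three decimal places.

Δs = (8 − 4)/4 = 1.
Midpoints: 4.5, 5.5, 6.5, 7.5.
v(4.5) ≈ 2.345, v(5.5) ≈ 2.550, v(6.5) ≈ 2.739, v(7.5) ≈ 2.915.
Sum = Δs · [v(4.5) + v(5.5) + v(6.5) + v(7.5)].
Sum ≈ 10.549.

10.549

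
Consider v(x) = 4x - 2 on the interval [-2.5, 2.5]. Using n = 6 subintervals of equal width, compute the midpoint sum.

-10

Δx = (2.5 − (-2.5))/6 = 5/6.
Midpoints: -25/12, -1.25, -5/12, 5/12, 1.25, 25/12.
v(-25/12) = -31/3, v(-1.25) = -7, v(-5/12) = -11/3, v(5/12) = -1/3, v(1.25) = 3, v(25/12) = 19/3.
Sum = Δx · [v(-25/12) + v(-1.25) + v(-5/12) + ...].
Sum = -10.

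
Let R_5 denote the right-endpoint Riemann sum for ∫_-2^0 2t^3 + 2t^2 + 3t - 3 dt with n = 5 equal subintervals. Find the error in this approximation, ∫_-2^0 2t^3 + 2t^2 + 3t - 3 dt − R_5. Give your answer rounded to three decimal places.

Exact integral: ∫_-2^0 f(t) dt ≈ -14.66667.
R_5 = -12.08.
Error ≈ -14.66667 − (-12.08) ≈ -2.587.

-2.587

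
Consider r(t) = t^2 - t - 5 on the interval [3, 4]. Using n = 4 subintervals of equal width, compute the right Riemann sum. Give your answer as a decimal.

Δt = (4 − 3)/4 = 0.25.
Right endpoints: 3.25, 3.5, 3.75, 4.
r(3.25) = 2.3125, r(3.5) = 3.75, r(3.75) = 5.3125, r(4) = 7.
Sum = Δt · [r(3.25) + r(3.5) + r(3.75) + r(4)].
Sum = 4.59375.

4.59375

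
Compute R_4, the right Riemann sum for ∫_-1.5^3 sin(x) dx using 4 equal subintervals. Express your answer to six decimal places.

1.586894

Δx = (3 − (-1.5))/4 = 1.125.
Right endpoints: -0.375, 0.75, 1.875, 3.
f(-0.375) ≈ -0.366273, f(0.75) ≈ 0.681639, f(1.875) ≈ 0.954086, f(3) ≈ 0.141120.
Sum = Δx · [f(-0.375) + f(0.75) + f(1.875) + f(3)].
Sum ≈ 1.586894.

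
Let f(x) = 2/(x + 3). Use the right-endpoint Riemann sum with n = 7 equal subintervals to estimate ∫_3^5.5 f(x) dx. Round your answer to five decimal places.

0.67940

Δx = (5.5 − 3)/7 = 5/14.
Right endpoints: 47/14, 26/7, 57/14, 31/7, 67/14, 36/7, 5.5.
f(47/14) = 28/89, f(26/7) = 14/47, f(57/14) = 28/99, f(31/7) = 7/26, f(67/14) = 28/109, f(36/7) = 14/57, f(5.5) = 4/17.
Sum = Δx · [f(47/14) + f(26/7) + f(57/14) + ...].
Sum ≈ 0.67940.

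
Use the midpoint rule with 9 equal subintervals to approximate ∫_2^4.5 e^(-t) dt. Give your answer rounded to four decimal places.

0.1238

Δt = (4.5 − 2)/9 = 5/18.
Midpoints: 77/36, 29/12, 97/36, 107/36, 3.25, 127/36, 137/36, 49/12, 157/36.
f(77/36) ≈ 0.1178, f(29/12) ≈ 0.0892, f(97/36) ≈ 0.0676, f(107/36) ≈ 0.0512, f(3.25) ≈ 0.0388, f(127/36) ≈ 0.0294, f(137/36) ≈ 0.0222, f(49/12) ≈ 0.0169, f(157/36) ≈ 0.0128.
Sum = Δt · [f(77/36) + f(29/12) + f(97/36) + ...].
Sum ≈ 0.1238.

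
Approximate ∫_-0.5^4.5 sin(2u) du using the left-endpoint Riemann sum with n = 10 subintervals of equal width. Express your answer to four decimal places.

0.3508

Δu = (4.5 − (-0.5))/10 = 0.5.
Left endpoints: -0.5, 0, 0.5, 1, 1.5, 2, 2.5, 3, 3.5, 4.
f(-0.5) ≈ -0.8415, f(0) ≈ 0.0000, f(0.5) ≈ 0.8415, f(1) ≈ 0.9093, f(1.5) ≈ 0.1411, f(2) ≈ -0.7568, f(2.5) ≈ -0.9589, f(3) ≈ -0.2794, f(3.5) ≈ 0.6570, f(4) ≈ 0.9894.
Sum = Δu · [f(-0.5) + f(0) + f(0.5) + ...].
Sum ≈ 0.3508.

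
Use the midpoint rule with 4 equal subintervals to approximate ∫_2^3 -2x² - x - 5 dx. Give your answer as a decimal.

Δx = (3 − 2)/4 = 0.25.
Midpoints: 2.125, 2.375, 2.625, 2.875.
f(2.125) = -16.15625, f(2.375) = -18.65625, f(2.625) = -21.40625, f(2.875) = -24.40625.
Sum = Δx · [f(2.125) + f(2.375) + f(2.625) + f(2.875)].
Sum = -20.15625.

-20.15625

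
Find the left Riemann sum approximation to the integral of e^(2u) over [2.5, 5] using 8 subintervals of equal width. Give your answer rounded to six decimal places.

Δu = (5 − 2.5)/8 = 0.3125.
Left endpoints: 2.5, 2.8125, 3.125, 3.4375, 3.75, 4.0625, 4.375, 4.6875.
f(2.5) ≈ 148.413159, f(2.8125) ≈ 277.272285, f(3.125) ≈ 518.012825, f(3.4375) ≈ 967.775366, f(3.75) ≈ 1808.042414, f(4.0625) ≈ 3377.867932, f(4.375) ≈ 6310.688108, f(4.6875) ≈ 11789.917547.
Sum = Δu · [f(2.5) + f(2.8125) + f(3.125) + ...].
Sum ≈ 7874.371761.

7874.371761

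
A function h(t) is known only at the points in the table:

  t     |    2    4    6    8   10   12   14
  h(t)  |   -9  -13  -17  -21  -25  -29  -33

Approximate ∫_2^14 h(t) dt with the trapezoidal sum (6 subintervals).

Δt = 2.
T_6 = (2/2)·[(-9) + 2·(-13) + 2·(-17) + 2·(-21) + 2·(-25) + 2·(-29) + (-33)] = -252.

-252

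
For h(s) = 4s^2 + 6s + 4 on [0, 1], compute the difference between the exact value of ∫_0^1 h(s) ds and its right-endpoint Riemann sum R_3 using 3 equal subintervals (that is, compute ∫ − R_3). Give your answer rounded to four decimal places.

-1.7407

Exact integral: ∫_0^1 h(s) ds ≈ 8.333333.
R_3 ≈ 10.074074.
Error ≈ 8.333333 − 10.074074 ≈ -1.7407.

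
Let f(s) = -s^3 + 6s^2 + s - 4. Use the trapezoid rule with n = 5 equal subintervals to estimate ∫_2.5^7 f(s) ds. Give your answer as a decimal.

62.62875

Δs = (7 − 2.5)/5 = 0.9.
f(2.5) = 20.375, f(3.4) = 29.456, f(4.3) = 31.733, f(5.2) = 22.832, f(6.1) = -1.621, f(7) = -46.
T_5 = (Δs/2)·[f(s_0) + 2f(s_1) + ... + 2f(s_{4}) + f(s_5)].
Sum = 62.62875.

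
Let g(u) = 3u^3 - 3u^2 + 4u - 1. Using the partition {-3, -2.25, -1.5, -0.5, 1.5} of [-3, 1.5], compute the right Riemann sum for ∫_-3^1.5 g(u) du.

Subinterval widths: 0.75, 0.75, 1, 2.
Right endpoints: -2.25, -1.5, -0.5, 1.5.
g(-2.25) = -59.359375, g(-1.5) = -23.875, g(-0.5) = -4.125, g(1.5) = 8.375.
Sum = Σ Δu_i · g(u_i).
Sum = -49.80078125.

-49.80078125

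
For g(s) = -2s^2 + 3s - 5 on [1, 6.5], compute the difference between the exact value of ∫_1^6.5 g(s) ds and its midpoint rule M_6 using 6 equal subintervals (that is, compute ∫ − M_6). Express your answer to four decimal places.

-0.7703

Exact integral: ∫_1^6.5 g(s) ds ≈ -148.041667.
M_6 ≈ -147.271412.
Error ≈ -148.041667 − (-147.271412) ≈ -0.7703.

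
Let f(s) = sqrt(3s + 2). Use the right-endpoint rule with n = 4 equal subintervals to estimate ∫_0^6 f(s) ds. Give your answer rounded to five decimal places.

21.41291

Δs = (6 − 0)/4 = 1.5.
Right endpoints: 1.5, 3, 4.5, 6.
f(1.5) ≈ 2.54951, f(3) ≈ 3.31662, f(4.5) ≈ 3.93700, f(6) ≈ 4.47214.
Sum = Δs · [f(1.5) + f(3) + f(4.5) + f(6)].
Sum ≈ 21.41291.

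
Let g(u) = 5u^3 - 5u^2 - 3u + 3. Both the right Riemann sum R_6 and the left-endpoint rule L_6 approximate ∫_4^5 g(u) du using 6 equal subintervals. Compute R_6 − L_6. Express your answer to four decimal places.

R_6 ≈ 370.789352.
L_6 ≈ 327.956019.
R_6 − L_6 ≈ 42.8333.

42.8333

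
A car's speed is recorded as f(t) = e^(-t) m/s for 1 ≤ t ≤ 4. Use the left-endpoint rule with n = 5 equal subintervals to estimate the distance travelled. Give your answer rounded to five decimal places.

0.46486

Δt = (4 − 1)/5 = 0.6.
Left endpoints: 1, 1.6, 2.2, 2.8, 3.4.
f(1) ≈ 0.36788, f(1.6) ≈ 0.20190, f(2.2) ≈ 0.11080, f(2.8) ≈ 0.06081, f(3.4) ≈ 0.03337.
Sum = Δt · [f(1) + f(1.6) + f(2.2) + f(2.8) + f(3.4)].
Sum ≈ 0.46486.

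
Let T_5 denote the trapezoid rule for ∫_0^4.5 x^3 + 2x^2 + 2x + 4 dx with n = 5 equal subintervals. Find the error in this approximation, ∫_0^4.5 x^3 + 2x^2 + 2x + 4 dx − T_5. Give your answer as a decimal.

Exact integral: ∫_0^4.5 f(x) dx = 201.515625.
T_5 = 206.83125.
Error = 201.515625 − 206.83125 = -5.315625.

-5.315625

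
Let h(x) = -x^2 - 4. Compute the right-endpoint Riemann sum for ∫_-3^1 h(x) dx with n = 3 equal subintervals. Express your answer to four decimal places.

-21.1852

Δx = (1 − (-3))/3 = 4/3.
Right endpoints: -5/3, -1/3, 1.
h(-5/3) = -61/9, h(-1/3) = -37/9, h(1) = -5.
Sum = Δx · [h(-5/3) + h(-1/3) + h(1)].
Sum ≈ -21.1852.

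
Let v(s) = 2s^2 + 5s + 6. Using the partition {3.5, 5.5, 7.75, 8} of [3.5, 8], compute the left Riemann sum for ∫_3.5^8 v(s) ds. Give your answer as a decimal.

Subinterval widths: 2, 2.25, 0.25.
Left endpoints: 3.5, 5.5, 7.75.
v(3.5) = 48, v(5.5) = 94, v(7.75) = 164.875.
Sum = Σ Δs_i · v(s_i).
Sum = 348.71875.

348.71875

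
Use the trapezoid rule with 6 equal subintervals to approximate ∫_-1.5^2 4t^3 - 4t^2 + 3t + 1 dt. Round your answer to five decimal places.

1.69734

Δt = (2 − (-1.5))/6 = 7/12.
f(-1.5) = -26, f(-11/12) = -3539/432, f(-1/3) = -16/27, f(0.25) = 1.5625, f(5/6) = 82/27, f(17/12) = 3713/432, f(2) = 23.
T_6 = (Δt/2)·[f(t_0) + 2f(t_1) + ... + 2f(t_{5}) + f(t_6)].
Sum ≈ 1.69734.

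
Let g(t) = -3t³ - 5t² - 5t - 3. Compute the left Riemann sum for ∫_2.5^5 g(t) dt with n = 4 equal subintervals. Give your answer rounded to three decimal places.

-546.685

Δt = (5 − 2.5)/4 = 0.625.
Left endpoints: 2.5, 3.125, 3.75, 4.375.
g(2.5) = -93.625, g(3.125) = -81411/512, g(3.75) = -250.265625, g(4.375) = -190361/512.
Sum = Δt · [g(2.5) + g(3.125) + g(3.75) + g(4.375)].
Sum ≈ -546.685.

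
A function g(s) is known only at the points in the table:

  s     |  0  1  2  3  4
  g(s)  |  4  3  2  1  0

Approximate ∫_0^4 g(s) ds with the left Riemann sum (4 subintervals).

Δs = 1.
Sum = 1·[4 + 3 + 2 + 1] = 10.

10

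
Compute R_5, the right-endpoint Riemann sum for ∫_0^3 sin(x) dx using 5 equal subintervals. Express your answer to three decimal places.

Δx = (3 − 0)/5 = 0.6.
Right endpoints: 0.6, 1.2, 1.8, 2.4, 3.
f(0.6) ≈ 0.565, f(1.2) ≈ 0.932, f(1.8) ≈ 0.974, f(2.4) ≈ 0.675, f(3) ≈ 0.141.
Sum = Δx · [f(0.6) + f(1.2) + f(1.8) + f(2.4) + f(3)].
Sum ≈ 1.972.

1.972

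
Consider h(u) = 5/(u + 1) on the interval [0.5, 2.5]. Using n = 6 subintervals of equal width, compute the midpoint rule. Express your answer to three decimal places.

Δu = (2.5 − 0.5)/6 = 1/3.
Midpoints: 2/3, 1, 4/3, 5/3, 2, 7/3.
h(2/3) = 3, h(1) = 2.5, h(4/3) = 15/7, h(5/3) = 1.875, h(2) = 5/3, h(7/3) = 1.5.
Sum = Δu · [h(2/3) + h(1) + h(4/3) + ...].
Sum ≈ 4.228.

4.228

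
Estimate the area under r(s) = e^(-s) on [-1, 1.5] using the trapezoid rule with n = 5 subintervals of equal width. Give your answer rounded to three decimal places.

2.547

Δs = (1.5 − (-1))/5 = 0.5.
r(-1) ≈ 2.718, r(-0.5) ≈ 1.649, r(0) ≈ 1.000, r(0.5) ≈ 0.607, r(1) ≈ 0.368, r(1.5) ≈ 0.223.
T_5 = (Δs/2)·[r(s_0) + 2r(s_1) + ... + 2r(s_{4}) + r(s_5)].
Sum ≈ 2.547.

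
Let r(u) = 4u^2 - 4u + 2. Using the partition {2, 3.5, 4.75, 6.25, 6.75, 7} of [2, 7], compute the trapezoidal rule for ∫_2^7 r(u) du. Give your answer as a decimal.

372.5625

Subinterval widths: 1.5, 1.25, 1.5, 0.5, 0.25.
r(2) = 10, r(3.5) = 37, r(4.75) = 73.25, r(6.25) = 133.25, r(6.75) = 157.25, r(7) = 170.
On each subinterval the trapezoid contributes (Δu_i/2)·[r(u_{i-1}) + r(u_i)].
Sum = 372.5625.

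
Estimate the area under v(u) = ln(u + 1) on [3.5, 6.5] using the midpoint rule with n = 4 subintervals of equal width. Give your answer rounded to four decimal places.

5.3455

Δu = (6.5 − 3.5)/4 = 0.75.
Midpoints: 3.875, 4.625, 5.375, 6.125.
v(3.875) ≈ 1.5841, v(4.625) ≈ 1.7272, v(5.375) ≈ 1.8524, v(6.125) ≈ 1.9636.
Sum = Δu · [v(3.875) + v(4.625) + v(5.375) + v(6.125)].
Sum ≈ 5.3455.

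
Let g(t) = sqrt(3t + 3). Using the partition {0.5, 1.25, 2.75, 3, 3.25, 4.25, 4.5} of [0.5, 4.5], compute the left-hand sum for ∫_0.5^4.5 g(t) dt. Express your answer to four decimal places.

11.7555

Subinterval widths: 0.75, 1.5, 0.25, 0.25, 1, 0.25.
Left endpoints: 0.5, 1.25, 2.75, 3, 3.25, 4.25.
g(0.5) ≈ 2.1213, g(1.25) ≈ 2.5981, g(2.75) ≈ 3.3541, g(3) ≈ 3.4641, g(3.25) ≈ 3.5707, g(4.25) ≈ 3.9686.
Sum = Σ Δt_i · g(t_i).
Sum ≈ 11.7555.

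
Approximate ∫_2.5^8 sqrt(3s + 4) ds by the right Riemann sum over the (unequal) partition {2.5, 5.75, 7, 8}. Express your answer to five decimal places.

26.52326

Subinterval widths: 3.25, 1.25, 1.
Right endpoints: 5.75, 7, 8.
f(5.75) ≈ 4.60977, f(7) ≈ 5.00000, f(8) ≈ 5.29150.
Sum = Σ Δs_i · f(s_i).
Sum ≈ 26.52326.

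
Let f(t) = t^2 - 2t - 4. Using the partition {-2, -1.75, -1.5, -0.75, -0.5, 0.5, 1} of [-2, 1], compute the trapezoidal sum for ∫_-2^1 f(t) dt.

Subinterval widths: 0.25, 0.25, 0.75, 0.25, 1, 0.5.
f(-2) = 4, f(-1.75) = 2.5625, f(-1.5) = 1.25, f(-0.75) = -1.9375, f(-0.5) = -2.75, f(0.5) = -4.75, f(1) = -5.
On each subinterval the trapezoid contributes (Δt_i/2)·[f(t_{i-1}) + f(t_i)].
Sum = -5.734375.

-5.734375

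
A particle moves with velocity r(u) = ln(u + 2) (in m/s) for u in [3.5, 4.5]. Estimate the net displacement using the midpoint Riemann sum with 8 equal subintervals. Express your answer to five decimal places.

Δu = (4.5 − 3.5)/8 = 0.125.
Midpoints: 3.5625, 3.6875, 3.8125, 3.9375, 4.0625, 4.1875, 4.3125, 4.4375.
r(3.5625) ≈ 1.71605, r(3.6875) ≈ 1.73827, r(3.8125) ≈ 1.76001, r(3.9375) ≈ 1.78129, r(4.0625) ≈ 1.80212, r(4.1875) ≈ 1.82253, r(4.3125) ≈ 1.84253, r(4.4375) ≈ 1.86214.
Sum = Δu · [r(3.5625) + r(3.6875) + r(3.8125) + ...].
Sum ≈ 1.79062.

1.79062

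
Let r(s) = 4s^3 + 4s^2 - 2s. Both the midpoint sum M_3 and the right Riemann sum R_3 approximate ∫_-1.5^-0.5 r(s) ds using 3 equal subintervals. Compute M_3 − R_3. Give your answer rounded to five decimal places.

-0.27778

M_3 ≈ 1.4074074.
R_3 ≈ 1.6851852.
M_3 − R_3 ≈ -0.27778.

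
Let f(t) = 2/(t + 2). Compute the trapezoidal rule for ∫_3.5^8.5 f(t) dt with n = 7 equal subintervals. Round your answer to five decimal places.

1.29529

Δt = (8.5 − 3.5)/7 = 5/7.
f(3.5) = 4/11, f(59/14) = 28/87, f(69/14) = 28/97, f(79/14) = 28/107, f(89/14) = 28/117, f(99/14) = 28/127, f(109/14) = 28/137, f(8.5) = 4/21.
T_7 = (Δt/2)·[f(t_0) + 2f(t_1) + ... + 2f(t_{6}) + f(t_7)].
Sum ≈ 1.29529.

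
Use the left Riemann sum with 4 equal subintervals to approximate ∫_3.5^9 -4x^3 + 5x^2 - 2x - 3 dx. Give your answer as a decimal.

Δx = (9 − 3.5)/4 = 1.375.
Left endpoints: 3.5, 4.875, 6.25, 7.625.
f(3.5) = -120.25, f(4.875) = -357.3515625, f(6.25) = -796.75, f(7.625) = -1500.8359375.
Sum = Δx · [f(3.5) + f(4.875) + f(6.25) + f(7.625)].
Sum = -3815.8828125.

-3815.8828125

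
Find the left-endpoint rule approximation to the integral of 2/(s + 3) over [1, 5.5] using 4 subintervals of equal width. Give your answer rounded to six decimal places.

1.666609

Δs = (5.5 − 1)/4 = 1.125.
Left endpoints: 1, 2.125, 3.25, 4.375.
f(1) = 0.5, f(2.125) = 16/41, f(3.25) = 0.32, f(4.375) = 16/59.
Sum = Δs · [f(1) + f(2.125) + f(3.25) + f(4.375)].
Sum ≈ 1.666609.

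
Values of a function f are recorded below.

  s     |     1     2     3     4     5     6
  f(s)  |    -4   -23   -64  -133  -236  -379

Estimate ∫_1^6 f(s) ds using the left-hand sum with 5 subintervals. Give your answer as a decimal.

-460

Δs = 1.
Sum = 1·[(-4) + (-23) + (-64) + (-133) + (-236)] = -460.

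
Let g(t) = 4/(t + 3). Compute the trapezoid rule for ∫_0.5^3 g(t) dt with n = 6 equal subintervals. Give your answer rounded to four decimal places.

2.1591

Δt = (3 − 0.5)/6 = 5/12.
g(0.5) = 8/7, g(11/12) = 48/47, g(4/3) = 12/13, g(1.75) = 16/19, g(13/6) = 24/31, g(31/12) = 48/67, g(3) = 2/3.
T_6 = (Δt/2)·[g(t_0) + 2g(t_1) + ... + 2g(t_{5}) + g(t_6)].
Sum ≈ 2.1591.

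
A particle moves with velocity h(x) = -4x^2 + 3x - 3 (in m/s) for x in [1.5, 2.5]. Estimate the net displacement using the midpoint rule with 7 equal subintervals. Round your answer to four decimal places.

-13.3265

Δx = (2.5 − 1.5)/7 = 1/7.
Midpoints: 11/7, 12/7, 13/7, 2, 15/7, 16/7, 17/7.
h(11/7) = -400/49, h(12/7) = -471/49, h(13/7) = -550/49, h(2) = -13, h(15/7) = -732/49, h(16/7) = -835/49, h(17/7) = -946/49.
Sum = Δx · [h(11/7) + h(12/7) + h(13/7) + ...].
Sum ≈ -13.3265.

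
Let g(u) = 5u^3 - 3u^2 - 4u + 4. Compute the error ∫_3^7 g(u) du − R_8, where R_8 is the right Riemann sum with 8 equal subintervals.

-373

Exact integral: ∫_3^7 g(u) du = 2520.
R_8 = 2893.
Error = 2520 − 2893 = -373.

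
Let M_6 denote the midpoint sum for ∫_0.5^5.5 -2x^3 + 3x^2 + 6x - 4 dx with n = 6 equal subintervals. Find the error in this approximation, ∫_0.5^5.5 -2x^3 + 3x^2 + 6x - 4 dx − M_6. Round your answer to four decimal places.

-4.3403

Exact integral: ∫_0.5^5.5 f(x) dx = -221.25.
M_6 ≈ -216.909722.
Error ≈ -221.25 − (-216.909722) ≈ -4.3403.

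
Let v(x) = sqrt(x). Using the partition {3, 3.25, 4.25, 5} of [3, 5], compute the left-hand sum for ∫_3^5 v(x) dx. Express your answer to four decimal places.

Subinterval widths: 0.25, 1, 0.75.
Left endpoints: 3, 3.25, 4.25.
v(3) ≈ 1.7321, v(3.25) ≈ 1.8028, v(4.25) ≈ 2.0616.
Sum = Σ Δx_i · v(x_i).
Sum ≈ 3.7820.

3.7820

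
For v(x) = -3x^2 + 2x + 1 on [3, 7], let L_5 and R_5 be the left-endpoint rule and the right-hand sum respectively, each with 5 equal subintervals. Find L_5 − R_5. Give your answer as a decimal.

L_5 = -228.48.
R_5 = -318.08.
L_5 − R_5 = 89.6.

89.6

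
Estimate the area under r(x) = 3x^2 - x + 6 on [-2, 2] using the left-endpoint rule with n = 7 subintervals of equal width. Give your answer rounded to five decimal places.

Δx = (2 − (-2))/7 = 4/7.
Left endpoints: -2, -10/7, -6/7, -2/7, 2/7, 6/7, 10/7.
r(-2) = 20, r(-10/7) = 664/49, r(-6/7) = 444/49, r(-2/7) = 320/49, r(2/7) = 292/49, r(6/7) = 360/49, r(10/7) = 524/49.
Sum = Δx · [r(-2) + r(-10/7) + r(-6/7) + ...].
Sum ≈ 41.79592.

41.79592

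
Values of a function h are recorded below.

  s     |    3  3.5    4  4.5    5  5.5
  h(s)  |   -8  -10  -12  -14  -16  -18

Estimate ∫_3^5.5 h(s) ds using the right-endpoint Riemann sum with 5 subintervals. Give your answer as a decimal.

-35

Δs = 0.5.
Sum = 0.5·[(-10) + (-12) + (-14) + (-16) + (-18)] = -35.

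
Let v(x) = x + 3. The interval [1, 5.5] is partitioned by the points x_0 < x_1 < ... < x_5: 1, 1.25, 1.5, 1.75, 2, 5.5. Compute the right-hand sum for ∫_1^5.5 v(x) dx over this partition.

34.375

Subinterval widths: 0.25, 0.25, 0.25, 0.25, 3.5.
Right endpoints: 1.25, 1.5, 1.75, 2, 5.5.
v(1.25) = 4.25, v(1.5) = 4.5, v(1.75) = 4.75, v(2) = 5, v(5.5) = 8.5.
Sum = Σ Δx_i · v(x_i).
Sum = 34.375.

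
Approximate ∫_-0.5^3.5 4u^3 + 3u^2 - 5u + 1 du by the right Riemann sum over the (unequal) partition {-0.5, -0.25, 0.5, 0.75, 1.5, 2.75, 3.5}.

271.09375

Subinterval widths: 0.25, 0.75, 0.25, 0.75, 1.25, 0.75.
Right endpoints: -0.25, 0.5, 0.75, 1.5, 2.75, 3.5.
f(-0.25) = 2.375, f(0.5) = -0.25, f(0.75) = 0.625, f(1.5) = 13.75, f(2.75) = 93.125, f(3.5) = 191.75.
Sum = Σ Δu_i · f(u_i).
Sum = 271.09375.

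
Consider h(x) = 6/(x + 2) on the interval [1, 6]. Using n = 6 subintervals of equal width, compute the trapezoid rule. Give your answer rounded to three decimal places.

Δx = (6 − 1)/6 = 5/6.
h(1) = 2, h(11/6) = 36/23, h(8/3) = 9/7, h(3.5) = 12/11, h(13/3) = 18/19, h(31/6) = 36/43, h(6) = 0.75.
T_6 = (Δx/2)·[h(x_0) + 2h(x_1) + ... + 2h(x_{5}) + h(x_6)].
Sum ≈ 5.918.

5.918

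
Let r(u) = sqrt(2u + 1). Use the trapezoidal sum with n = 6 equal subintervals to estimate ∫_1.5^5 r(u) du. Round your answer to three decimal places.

Δu = (5 − 1.5)/6 = 7/12.
r(1.5) ≈ 2.000, r(25/12) ≈ 2.273, r(8/3) ≈ 2.517, r(3.25) ≈ 2.739, r(23/6) ≈ 2.944, r(53/12) ≈ 3.136, r(5) ≈ 3.317.
T_6 = (Δu/2)·[r(u_0) + 2r(u_1) + ... + 2r(u_{5}) + r(u_6)].
Sum ≈ 9.489.

9.489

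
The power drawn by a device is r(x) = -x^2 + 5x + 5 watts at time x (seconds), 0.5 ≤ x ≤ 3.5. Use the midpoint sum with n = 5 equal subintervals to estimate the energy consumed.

30.84

Δx = (3.5 − 0.5)/5 = 0.6.
Midpoints: 0.8, 1.4, 2, 2.6, 3.2.
r(0.8) = 8.36, r(1.4) = 10.04, r(2) = 11, r(2.6) = 11.24, r(3.2) = 10.76.
Sum = Δx · [r(0.8) + r(1.4) + r(2) + r(2.6) + r(3.2)].
Sum = 30.84.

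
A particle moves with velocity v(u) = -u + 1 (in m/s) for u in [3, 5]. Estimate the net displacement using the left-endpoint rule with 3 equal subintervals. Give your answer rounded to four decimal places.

Δu = (5 − 3)/3 = 2/3.
Left endpoints: 3, 11/3, 13/3.
v(3) = -2, v(11/3) = -8/3, v(13/3) = -10/3.
Sum = Δu · [v(3) + v(11/3) + v(13/3)].
Sum ≈ -5.3333.

-5.3333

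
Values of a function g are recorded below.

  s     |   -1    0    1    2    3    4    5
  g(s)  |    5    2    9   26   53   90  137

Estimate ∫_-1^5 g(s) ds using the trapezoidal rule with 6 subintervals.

251

Δs = 1.
T_6 = (1/2)·[5 + 2·2 + 2·9 + 2·26 + 2·53 + 2·90 + 137] = 251.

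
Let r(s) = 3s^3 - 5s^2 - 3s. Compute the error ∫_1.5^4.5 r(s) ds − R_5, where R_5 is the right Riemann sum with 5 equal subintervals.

Exact integral: ∫_1.5^4.5 r(s) ds = 130.5.
R_5 = 183.735.
Error = 130.5 − 183.735 = -53.235.

-53.235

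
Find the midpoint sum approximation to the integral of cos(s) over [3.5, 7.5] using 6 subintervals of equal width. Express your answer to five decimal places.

1.31296

Δs = (7.5 − 3.5)/6 = 2/3.
Midpoints: 23/6, 4.5, 31/6, 35/6, 6.5, 43/6.
f(23/6) ≈ -0.77014, f(4.5) ≈ -0.21080, f(31/6) ≈ 0.43881, f(35/6) ≈ 0.90051, f(6.5) ≈ 0.97659, f(43/6) ≈ 0.63446.
Sum = Δs · [f(23/6) + f(4.5) + f(31/6) + ...].
Sum ≈ 1.31296.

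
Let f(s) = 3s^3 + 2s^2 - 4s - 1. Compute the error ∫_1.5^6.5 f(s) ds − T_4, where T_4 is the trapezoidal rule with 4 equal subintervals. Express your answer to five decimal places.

Exact integral: ∫_1.5^6.5 f(s) ds ≈ 1430.8333333.
T_4 = 1480.3125.
Error ≈ 1430.8333333 − 1480.3125 ≈ -49.47917.

-49.47917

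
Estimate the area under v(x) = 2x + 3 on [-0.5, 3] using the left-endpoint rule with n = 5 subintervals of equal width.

Δx = (3 − (-0.5))/5 = 0.7.
Left endpoints: -0.5, 0.2, 0.9, 1.6, 2.3.
v(-0.5) = 2, v(0.2) = 3.4, v(0.9) = 4.8, v(1.6) = 6.2, v(2.3) = 7.6.
Sum = Δx · [v(-0.5) + v(0.2) + v(0.9) + v(1.6) + v(2.3)].
Sum = 16.8.

16.8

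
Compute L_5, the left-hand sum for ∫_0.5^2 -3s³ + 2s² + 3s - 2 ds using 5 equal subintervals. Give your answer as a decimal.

-2.5425

Δs = (2 − 0.5)/5 = 0.3.
Left endpoints: 0.5, 0.8, 1.1, 1.4, 1.7.
f(0.5) = -0.375, f(0.8) = 0.144, f(1.1) = -0.273, f(1.4) = -2.112, f(1.7) = -5.859.
Sum = Δs · [f(0.5) + f(0.8) + f(1.1) + f(1.4) + f(1.7)].
Sum = -2.5425.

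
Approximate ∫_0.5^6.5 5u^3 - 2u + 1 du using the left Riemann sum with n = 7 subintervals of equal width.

Δu = (6.5 − 0.5)/7 = 6/7.
Left endpoints: 0.5, 19/14, 31/14, 43/14, 55/14, 67/14, 79/14.
f(0.5) = 0.625, f(19/14) = 29591/2744, f(31/14) = 139547/2744, f(43/14) = 383423/2744, f(55/14) = 813059/2744, f(67/14) = 1480295/2744, f(79/14) = 2436971/2744.
Sum = Δu · [f(0.5) + f(19/14) + f(31/14) + ...].
Sum = 1650.75.

1650.75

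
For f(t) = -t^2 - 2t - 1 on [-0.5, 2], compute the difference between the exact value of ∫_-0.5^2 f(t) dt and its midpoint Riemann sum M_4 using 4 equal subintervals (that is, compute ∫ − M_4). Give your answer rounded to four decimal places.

-0.0814

Exact integral: ∫_-0.5^2 f(t) dt ≈ -8.958333.
M_4 ≈ -8.876953.
Error ≈ -8.958333 − (-8.876953) ≈ -0.0814.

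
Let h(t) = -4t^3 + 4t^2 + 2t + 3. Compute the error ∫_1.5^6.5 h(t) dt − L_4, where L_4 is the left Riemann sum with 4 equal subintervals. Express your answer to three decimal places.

Exact integral: ∫_1.5^6.5 h(t) dt ≈ -1363.33333.
L_4 = -848.75.
Error ≈ -1363.33333 − (-848.75) ≈ -514.583.

-514.583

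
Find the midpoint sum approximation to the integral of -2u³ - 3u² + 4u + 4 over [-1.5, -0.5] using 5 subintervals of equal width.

Δu = (-0.5 − (-1.5))/5 = 0.2.
Midpoints: -1.4, -1.2, -1, -0.8, -0.6.
f(-1.4) = -1.992, f(-1.2) = -1.664, f(-1) = -1, f(-0.8) = -0.096, f(-0.6) = 0.952.
Sum = Δu · [f(-1.4) + f(-1.2) + f(-1) + f(-0.8) + f(-0.6)].
Sum = -0.76.

-0.76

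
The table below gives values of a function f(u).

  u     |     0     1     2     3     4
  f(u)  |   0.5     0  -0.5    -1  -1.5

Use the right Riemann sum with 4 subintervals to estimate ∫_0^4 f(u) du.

Δu = 1.
Sum = 1·[0 + (-0.5) + (-1) + (-1.5)] = -3.

-3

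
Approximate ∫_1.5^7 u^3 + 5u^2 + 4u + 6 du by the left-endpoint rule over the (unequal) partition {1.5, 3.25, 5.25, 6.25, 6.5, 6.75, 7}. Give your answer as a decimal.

Subinterval widths: 1.75, 2, 1, 0.25, 0.25, 0.25.
Left endpoints: 1.5, 3.25, 5.25, 6.25, 6.5, 6.75.
f(1.5) = 26.625, f(3.25) = 106.140625, f(5.25) = 309.515625, f(6.25) = 470.453125, f(6.5) = 517.875, f(6.75) = 568.359375.
Sum = Σ Δu_i · f(u_i).
Sum = 957.5625.

957.5625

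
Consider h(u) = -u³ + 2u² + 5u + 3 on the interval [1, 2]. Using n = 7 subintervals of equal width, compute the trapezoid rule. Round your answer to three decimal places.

11.408

Δu = (2 − 1)/7 = 1/7.
h(1) = 9, h(8/7) = 3373/343, h(9/7) = 3639/343, h(10/7) = 3879/343, h(11/7) = 4087/343, h(12/7) = 4257/343, h(13/7) = 4383/343, h(2) = 13.
T_7 = (Δu/2)·[h(u_0) + 2h(u_1) + ... + 2h(u_{6}) + h(u_7)].
Sum ≈ 11.408.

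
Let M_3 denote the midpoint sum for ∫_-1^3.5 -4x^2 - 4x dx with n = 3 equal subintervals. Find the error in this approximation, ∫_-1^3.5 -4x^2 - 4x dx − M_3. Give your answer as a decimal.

Exact integral: ∫_-1^3.5 f(x) dx = -81.
M_3 = -77.625.
Error = -81 − (-77.625) = -3.375.

-3.375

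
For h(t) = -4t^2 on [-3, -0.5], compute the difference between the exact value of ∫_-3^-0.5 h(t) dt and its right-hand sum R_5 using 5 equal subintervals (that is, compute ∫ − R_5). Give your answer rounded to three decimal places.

Exact integral: ∫_-3^-0.5 h(t) dt ≈ -35.83333.
R_5 = -27.5.
Error ≈ -35.83333 − (-27.5) ≈ -8.333.

-8.333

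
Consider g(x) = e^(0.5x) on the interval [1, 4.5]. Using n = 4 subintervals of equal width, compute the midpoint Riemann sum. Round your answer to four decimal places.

Δx = (4.5 − 1)/4 = 0.875.
Midpoints: 1.4375, 2.3125, 3.1875, 4.0625.
g(1.4375) ≈ 2.0519, g(2.3125) ≈ 3.1780, g(3.1875) ≈ 4.9222, g(4.0625) ≈ 7.6236.
Sum = Δx · [g(1.4375) + g(2.3125) + g(3.1875) + g(4.0625)].
Sum ≈ 15.5537.

15.5537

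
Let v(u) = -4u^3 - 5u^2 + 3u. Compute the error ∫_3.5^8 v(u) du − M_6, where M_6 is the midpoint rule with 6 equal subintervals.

Exact integral: ∫_3.5^8 v(u) du = -4650.1875.
M_6 = -4634.578125.
Error = -4650.1875 − (-4634.578125) = -15.609375.

-15.609375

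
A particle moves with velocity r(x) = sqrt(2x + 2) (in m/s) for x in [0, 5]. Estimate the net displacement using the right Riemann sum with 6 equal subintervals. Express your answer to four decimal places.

13.7438

Δx = (5 − 0)/6 = 5/6.
Right endpoints: 5/6, 5/3, 2.5, 10/3, 25/6, 5.
r(5/6) ≈ 1.9149, r(5/3) ≈ 2.3094, r(2.5) ≈ 2.6458, r(10/3) ≈ 2.9439, r(25/6) ≈ 3.2146, r(5) ≈ 3.4641.
Sum = Δx · [r(5/6) + r(5/3) + r(2.5) + ...].
Sum ≈ 13.7438.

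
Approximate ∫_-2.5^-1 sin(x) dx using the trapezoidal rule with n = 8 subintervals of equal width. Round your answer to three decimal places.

-1.338

Δx = (-1 − (-2.5))/8 = 0.1875.
f(-2.5) ≈ -0.598, f(-2.3125) ≈ -0.737, f(-2.125) ≈ -0.850, f(-1.9375) ≈ -0.934, f(-1.75) ≈ -0.984, f(-1.5625) ≈ -1.000, f(-1.375) ≈ -0.981, f(-1.1875) ≈ -0.927, f(-1) ≈ -0.841.
T_8 = (Δx/2)·[f(x_0) + 2f(x_1) + ... + 2f(x_{7}) + f(x_8)].
Sum ≈ -1.338.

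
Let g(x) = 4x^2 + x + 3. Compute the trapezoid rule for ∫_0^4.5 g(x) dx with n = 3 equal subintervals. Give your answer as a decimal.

Δx = (4.5 − 0)/3 = 1.5.
g(0) = 3, g(1.5) = 13.5, g(3) = 42, g(4.5) = 88.5.
T_3 = (Δx/2)·[g(x_0) + 2g(x_1) + 2g(x_2) + g(x_3)].
Sum = 151.875.

151.875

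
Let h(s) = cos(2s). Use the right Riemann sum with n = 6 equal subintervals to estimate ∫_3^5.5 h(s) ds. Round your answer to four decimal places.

-0.5383

Δs = (5.5 − 3)/6 = 5/12.
Right endpoints: 41/12, 23/6, 4.25, 14/3, 61/12, 5.5.
h(41/12) ≈ 0.8524, h(23/6) ≈ 0.1862, h(4.25) ≈ -0.6020, h(14/3) ≈ -0.9958, h(61/12) ≈ -0.7372, h(5.5) ≈ 0.0044.
Sum = Δs · [h(41/12) + h(23/6) + h(4.25) + ...].
Sum ≈ -0.5383.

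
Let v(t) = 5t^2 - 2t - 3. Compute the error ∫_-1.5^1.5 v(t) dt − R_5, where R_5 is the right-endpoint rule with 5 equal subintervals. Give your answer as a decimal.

0.9

Exact integral: ∫_-1.5^1.5 v(t) dt = 2.25.
R_5 = 1.35.
Error = 2.25 − 1.35 = 0.9.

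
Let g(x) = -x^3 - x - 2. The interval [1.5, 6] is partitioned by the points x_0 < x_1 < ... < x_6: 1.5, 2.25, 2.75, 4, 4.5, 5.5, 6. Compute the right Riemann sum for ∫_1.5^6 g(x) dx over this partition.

Subinterval widths: 0.75, 0.5, 1.25, 0.5, 1, 0.5.
Right endpoints: 2.25, 2.75, 4, 4.5, 5.5, 6.
g(2.25) = -15.640625, g(2.75) = -25.546875, g(4) = -70, g(4.5) = -97.625, g(5.5) = -173.875, g(6) = -224.
Sum = Σ Δx_i · g(x_i).
Sum = -446.69140625.

-446.69140625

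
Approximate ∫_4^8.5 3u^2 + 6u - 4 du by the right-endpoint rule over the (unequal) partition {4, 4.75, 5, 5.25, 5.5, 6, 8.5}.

Subinterval widths: 0.75, 0.25, 0.25, 0.25, 0.5, 2.5.
Right endpoints: 4.75, 5, 5.25, 5.5, 6, 8.5.
f(4.75) = 92.1875, f(5) = 101, f(5.25) = 110.1875, f(5.5) = 119.75, f(6) = 140, f(8.5) = 263.75.
Sum = Σ Δu_i · f(u_i).
Sum = 881.25.

881.25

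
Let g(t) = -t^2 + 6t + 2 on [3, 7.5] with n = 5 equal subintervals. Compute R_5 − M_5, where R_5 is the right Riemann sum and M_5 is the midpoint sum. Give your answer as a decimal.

R_5 = 9.405.
M_5 = 19.42875.
R_5 − M_5 = -10.02375.

-10.02375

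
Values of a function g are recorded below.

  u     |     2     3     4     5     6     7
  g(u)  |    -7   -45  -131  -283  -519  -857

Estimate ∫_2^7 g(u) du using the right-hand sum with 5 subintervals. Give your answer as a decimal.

Δu = 1.
Sum = 1·[(-45) + (-131) + (-283) + (-519) + (-857)] = -1835.

-1835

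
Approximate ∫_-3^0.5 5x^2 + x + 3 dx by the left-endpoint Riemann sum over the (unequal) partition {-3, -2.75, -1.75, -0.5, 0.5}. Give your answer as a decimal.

Subinterval widths: 0.25, 1, 1.25, 1.
Left endpoints: -3, -2.75, -1.75, -0.5.
f(-3) = 45, f(-2.75) = 38.0625, f(-1.75) = 16.5625, f(-0.5) = 3.75.
Sum = Σ Δx_i · f(x_i).
Sum = 73.765625.

73.765625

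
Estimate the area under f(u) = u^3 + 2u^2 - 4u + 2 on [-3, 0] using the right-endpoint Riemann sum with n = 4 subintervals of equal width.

Δu = (0 − (-3))/4 = 0.75.
Right endpoints: -2.25, -1.5, -0.75, 0.
f(-2.25) = 9.734375, f(-1.5) = 9.125, f(-0.75) = 5.703125, f(0) = 2.
Sum = Δu · [f(-2.25) + f(-1.5) + f(-0.75) + f(0)].
Sum = 19.921875.

19.921875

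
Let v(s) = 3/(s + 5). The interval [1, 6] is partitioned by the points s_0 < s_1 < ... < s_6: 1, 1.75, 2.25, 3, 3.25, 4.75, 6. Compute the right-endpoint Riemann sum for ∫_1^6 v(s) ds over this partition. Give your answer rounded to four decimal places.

1.7148

Subinterval widths: 0.75, 0.5, 0.75, 0.25, 1.5, 1.25.
Right endpoints: 1.75, 2.25, 3, 3.25, 4.75, 6.
v(1.75) = 4/9, v(2.25) = 12/29, v(3) = 0.375, v(3.25) = 4/11, v(4.75) = 4/13, v(6) = 3/11.
Sum = Σ Δs_i · v(s_i).
Sum ≈ 1.7148.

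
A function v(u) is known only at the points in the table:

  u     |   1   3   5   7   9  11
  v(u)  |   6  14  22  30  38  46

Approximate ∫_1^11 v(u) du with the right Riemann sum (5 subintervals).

300

Δu = 2.
Sum = 2·[14 + 22 + 30 + 38 + 46] = 300.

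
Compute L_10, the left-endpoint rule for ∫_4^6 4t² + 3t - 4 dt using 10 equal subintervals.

216.12

Δt = (6 − 4)/10 = 0.2.
Left endpoints: 4, 4.2, 4.4, 4.6, 4.8, 5, 5.2, 5.4, 5.6, 5.8.
f(4) = 72, f(4.2) = 79.16, f(4.4) = 86.64, f(4.6) = 94.44, f(4.8) = 102.56, f(5) = 111, f(5.2) = 119.76, f(5.4) = 128.84, f(5.6) = 138.24, f(5.8) = 147.96.
Sum = Δt · [f(4) + f(4.2) + f(4.4) + ...].
Sum = 216.12.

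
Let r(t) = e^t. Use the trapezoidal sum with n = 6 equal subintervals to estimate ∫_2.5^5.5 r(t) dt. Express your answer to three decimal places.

Δt = (5.5 − 2.5)/6 = 0.5.
r(2.5) ≈ 12.182, r(3) ≈ 20.086, r(3.5) ≈ 33.115, r(4) ≈ 54.598, r(4.5) ≈ 90.017, r(5) ≈ 148.413, r(5.5) ≈ 244.692.
T_6 = (Δt/2)·[r(t_0) + 2r(t_1) + ... + 2r(t_{5}) + r(t_6)].
Sum ≈ 237.333.

237.333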